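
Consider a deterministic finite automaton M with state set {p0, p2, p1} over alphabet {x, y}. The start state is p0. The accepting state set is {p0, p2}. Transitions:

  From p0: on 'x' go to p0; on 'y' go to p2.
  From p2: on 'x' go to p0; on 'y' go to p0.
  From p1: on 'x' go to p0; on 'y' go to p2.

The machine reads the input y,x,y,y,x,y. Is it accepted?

Yes

p0 → p2 → p0 → p2 → p0 → p0 → p2
End state p2 is accepting.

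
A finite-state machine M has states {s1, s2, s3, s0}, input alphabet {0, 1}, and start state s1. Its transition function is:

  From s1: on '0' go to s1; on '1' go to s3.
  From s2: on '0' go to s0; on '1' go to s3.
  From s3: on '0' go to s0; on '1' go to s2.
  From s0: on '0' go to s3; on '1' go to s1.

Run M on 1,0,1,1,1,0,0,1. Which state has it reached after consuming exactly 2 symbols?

s0

Trace: s1 -1-> s3 -0-> s0
After 2 symbols: s0.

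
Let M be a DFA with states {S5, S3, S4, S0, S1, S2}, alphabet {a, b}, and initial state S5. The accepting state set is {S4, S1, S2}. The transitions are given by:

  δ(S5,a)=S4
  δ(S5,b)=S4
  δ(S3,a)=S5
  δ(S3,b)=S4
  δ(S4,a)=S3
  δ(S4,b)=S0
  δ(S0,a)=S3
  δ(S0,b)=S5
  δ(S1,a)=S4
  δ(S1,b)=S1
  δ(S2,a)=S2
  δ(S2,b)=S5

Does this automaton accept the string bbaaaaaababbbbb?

No

S5 → S4 → S0 → S3 → S5 → S4 → S3 → S5 → S4 → S0 → S3 → S4 → S0 → S5 → S4 → S0
End state S0 is not accepting.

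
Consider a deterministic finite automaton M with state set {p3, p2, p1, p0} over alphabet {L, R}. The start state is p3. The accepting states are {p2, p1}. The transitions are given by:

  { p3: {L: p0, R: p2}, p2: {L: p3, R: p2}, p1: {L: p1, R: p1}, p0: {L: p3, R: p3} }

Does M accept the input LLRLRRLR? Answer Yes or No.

Trace: p3 -L-> p0 -L-> p3 -R-> p2 -L-> p3 -R-> p2 -R-> p2 -L-> p3 -R-> p2
End state p2 is accepting.

Yes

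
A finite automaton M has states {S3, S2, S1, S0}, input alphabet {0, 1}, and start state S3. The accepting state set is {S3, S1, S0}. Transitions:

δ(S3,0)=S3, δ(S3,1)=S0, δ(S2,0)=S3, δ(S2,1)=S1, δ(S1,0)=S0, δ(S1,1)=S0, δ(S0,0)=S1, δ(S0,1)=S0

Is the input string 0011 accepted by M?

Yes

start at S3
read '0': S3 → S3
read '0': S3 → S3
read '1': S3 → S0
read '1': S0 → S0
End state S0 is accepting.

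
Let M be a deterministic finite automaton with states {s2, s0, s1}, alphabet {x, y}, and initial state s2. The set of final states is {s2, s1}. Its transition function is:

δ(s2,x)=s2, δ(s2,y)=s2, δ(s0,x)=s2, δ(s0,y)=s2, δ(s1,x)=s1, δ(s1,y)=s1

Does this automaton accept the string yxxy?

Yes

start at s2
read 'y': s2 → s2
read 'x': s2 → s2
read 'x': s2 → s2
read 'y': s2 → s2
End state s2 is accepting.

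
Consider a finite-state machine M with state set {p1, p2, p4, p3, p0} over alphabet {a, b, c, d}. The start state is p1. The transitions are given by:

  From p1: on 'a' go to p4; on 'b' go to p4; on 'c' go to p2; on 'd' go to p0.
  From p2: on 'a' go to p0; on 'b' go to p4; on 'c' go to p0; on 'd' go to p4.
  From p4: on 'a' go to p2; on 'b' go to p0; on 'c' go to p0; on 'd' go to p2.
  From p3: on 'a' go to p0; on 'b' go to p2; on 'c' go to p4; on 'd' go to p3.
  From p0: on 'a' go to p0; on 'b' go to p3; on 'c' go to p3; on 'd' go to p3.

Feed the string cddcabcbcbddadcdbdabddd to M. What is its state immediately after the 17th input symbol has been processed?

start at p1
read 'c': p1 → p2
read 'd': p2 → p4
read 'd': p4 → p2
read 'c': p2 → p0
read 'a': p0 → p0
read 'b': p0 → p3
read 'c': p3 → p4
read 'b': p4 → p0
read 'c': p0 → p3
read 'b': p3 → p2
read 'd': p2 → p4
read 'd': p4 → p2
read 'a': p2 → p0
read 'd': p0 → p3
read 'c': p3 → p4
read 'd': p4 → p2
read 'b': p2 → p4
After 17 symbols: p4.

p4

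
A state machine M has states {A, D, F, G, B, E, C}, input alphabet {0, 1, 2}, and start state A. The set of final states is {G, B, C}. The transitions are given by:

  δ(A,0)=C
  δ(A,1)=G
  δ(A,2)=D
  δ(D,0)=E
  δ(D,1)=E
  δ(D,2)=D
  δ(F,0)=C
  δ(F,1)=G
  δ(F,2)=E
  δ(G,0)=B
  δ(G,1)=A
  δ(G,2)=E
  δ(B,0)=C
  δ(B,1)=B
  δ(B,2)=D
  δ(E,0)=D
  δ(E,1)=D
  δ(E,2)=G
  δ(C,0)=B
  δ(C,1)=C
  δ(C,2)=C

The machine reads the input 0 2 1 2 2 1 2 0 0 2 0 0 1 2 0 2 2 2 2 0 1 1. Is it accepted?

Trace: A -0-> C -2-> C -1-> C -2-> C -2-> C -1-> C -2-> C -0-> B -0-> C -2-> C -0-> B -0-> C -1-> C -2-> C -0-> B -2-> D -2-> D -2-> D -2-> D -0-> E -1-> D -1-> E
End state E is not accepting.

No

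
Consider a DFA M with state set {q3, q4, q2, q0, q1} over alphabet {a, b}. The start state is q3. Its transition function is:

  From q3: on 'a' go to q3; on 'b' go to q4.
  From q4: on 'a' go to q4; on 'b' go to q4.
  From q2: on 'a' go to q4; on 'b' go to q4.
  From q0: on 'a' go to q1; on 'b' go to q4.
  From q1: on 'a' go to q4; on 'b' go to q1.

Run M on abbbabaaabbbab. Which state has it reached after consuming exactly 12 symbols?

q3 → q3 → q4 → q4 → q4 → q4 → q4 → q4 → q4 → q4 → q4 → q4 → q4
After 12 symbols: q4.

q4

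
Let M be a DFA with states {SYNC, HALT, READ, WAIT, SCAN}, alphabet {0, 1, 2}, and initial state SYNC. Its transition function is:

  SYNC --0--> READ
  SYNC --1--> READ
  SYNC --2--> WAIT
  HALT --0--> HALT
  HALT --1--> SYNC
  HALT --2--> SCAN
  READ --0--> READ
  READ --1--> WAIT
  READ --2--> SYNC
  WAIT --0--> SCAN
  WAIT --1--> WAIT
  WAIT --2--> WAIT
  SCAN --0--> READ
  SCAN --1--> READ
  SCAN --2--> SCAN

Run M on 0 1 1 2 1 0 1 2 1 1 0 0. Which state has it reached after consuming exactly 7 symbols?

READ

start at SYNC
read '0': SYNC → READ
read '1': READ → WAIT
read '1': WAIT → WAIT
read '2': WAIT → WAIT
read '1': WAIT → WAIT
read '0': WAIT → SCAN
read '1': SCAN → READ
After 7 symbols: READ.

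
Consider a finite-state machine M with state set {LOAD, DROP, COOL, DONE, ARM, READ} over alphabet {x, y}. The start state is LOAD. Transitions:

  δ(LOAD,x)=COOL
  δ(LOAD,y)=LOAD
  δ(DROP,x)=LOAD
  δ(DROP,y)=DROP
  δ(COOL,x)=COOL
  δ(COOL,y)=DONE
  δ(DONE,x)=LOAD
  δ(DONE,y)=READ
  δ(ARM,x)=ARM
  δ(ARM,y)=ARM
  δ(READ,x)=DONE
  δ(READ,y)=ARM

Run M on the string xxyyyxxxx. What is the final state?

ARM

start at LOAD
read 'x': LOAD → COOL
read 'x': COOL → COOL
read 'y': COOL → DONE
read 'y': DONE → READ
read 'y': READ → ARM
read 'x': ARM → ARM
read 'x': ARM → ARM
read 'x': ARM → ARM
read 'x': ARM → ARM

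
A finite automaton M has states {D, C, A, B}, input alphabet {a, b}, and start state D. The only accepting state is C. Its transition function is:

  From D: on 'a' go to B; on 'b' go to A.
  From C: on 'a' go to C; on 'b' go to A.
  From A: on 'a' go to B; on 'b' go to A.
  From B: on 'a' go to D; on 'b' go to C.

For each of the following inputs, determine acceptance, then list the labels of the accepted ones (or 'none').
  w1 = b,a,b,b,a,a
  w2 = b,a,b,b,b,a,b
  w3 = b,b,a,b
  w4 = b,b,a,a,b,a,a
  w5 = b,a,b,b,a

w2, w3

w1: D → A → B → C → A → B → D  → end D, rejected
w2: D → A → B → C → A → A → B → C  → end C, accepted
w3: D → A → A → B → C  → end C, accepted
w4: D → A → A → B → D → A → B → D  → end D, rejected
w5: D → A → B → C → A → B  → end B, rejected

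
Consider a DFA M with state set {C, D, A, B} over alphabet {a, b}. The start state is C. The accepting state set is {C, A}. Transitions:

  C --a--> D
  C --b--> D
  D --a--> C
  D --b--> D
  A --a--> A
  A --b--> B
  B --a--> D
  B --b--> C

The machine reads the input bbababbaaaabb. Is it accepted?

C → D → D → C → D → C → D → D → C → D → C → D → D → D
End state D is not accepting.

No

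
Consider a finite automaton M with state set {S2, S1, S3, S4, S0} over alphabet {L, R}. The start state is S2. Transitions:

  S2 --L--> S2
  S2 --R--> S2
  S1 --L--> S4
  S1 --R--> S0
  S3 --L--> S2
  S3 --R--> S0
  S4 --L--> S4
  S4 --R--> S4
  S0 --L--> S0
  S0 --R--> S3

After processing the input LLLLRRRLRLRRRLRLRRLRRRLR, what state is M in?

S2

S2 → S2 → S2 → S2 → S2 → S2 → S2 → S2 → S2 → S2 → S2 → S2 → S2 → S2 → S2 → S2 → S2 → S2 → S2 → S2 → S2 → S2 → S2 → S2 → S2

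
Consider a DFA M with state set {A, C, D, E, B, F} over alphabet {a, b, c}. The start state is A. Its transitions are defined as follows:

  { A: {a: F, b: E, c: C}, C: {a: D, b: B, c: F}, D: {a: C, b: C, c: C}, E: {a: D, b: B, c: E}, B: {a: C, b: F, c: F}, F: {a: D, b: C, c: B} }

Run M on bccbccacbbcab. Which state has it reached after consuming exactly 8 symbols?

F

A → E → E → E → B → F → B → C → F
After 8 symbols: F.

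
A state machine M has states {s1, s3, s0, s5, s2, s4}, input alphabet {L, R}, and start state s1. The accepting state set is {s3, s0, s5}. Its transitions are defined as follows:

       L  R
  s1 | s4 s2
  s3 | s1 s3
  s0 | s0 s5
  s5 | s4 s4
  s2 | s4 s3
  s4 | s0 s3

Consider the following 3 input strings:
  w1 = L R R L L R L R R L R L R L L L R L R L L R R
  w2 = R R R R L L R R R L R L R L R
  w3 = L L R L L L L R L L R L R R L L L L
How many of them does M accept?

w1:
  start at s1
  read 'L': s1 → s4
  read 'R': s4 → s3
  read 'R': s3 → s3
  read 'L': s3 → s1
  read 'L': s1 → s4
  read 'R': s4 → s3
  read 'L': s3 → s1
  read 'R': s1 → s2
  read 'R': s2 → s3
  read 'L': s3 → s1
  read 'R': s1 → s2
  read 'L': s2 → s4
  read 'R': s4 → s3
  read 'L': s3 → s1
  read 'L': s1 → s4
  read 'L': s4 → s0
  read 'R': s0 → s5
  read 'L': s5 → s4
  read 'R': s4 → s3
  read 'L': s3 → s1
  read 'L': s1 → s4
  read 'R': s4 → s3
  read 'R': s3 → s3
  end s3, accepted
w2:
  start at s1
  read 'R': s1 → s2
  read 'R': s2 → s3
  read 'R': s3 → s3
  read 'R': s3 → s3
  read 'L': s3 → s1
  read 'L': s1 → s4
  read 'R': s4 → s3
  read 'R': s3 → s3
  read 'R': s3 → s3
  read 'L': s3 → s1
  read 'R': s1 → s2
  read 'L': s2 → s4
  read 'R': s4 → s3
  read 'L': s3 → s1
  read 'R': s1 → s2
  end s2, rejected
w3:
  start at s1
  read 'L': s1 → s4
  read 'L': s4 → s0
  read 'R': s0 → s5
  read 'L': s5 → s4
  read 'L': s4 → s0
  read 'L': s0 → s0
  read 'L': s0 → s0
  read 'R': s0 → s5
  read 'L': s5 → s4
  read 'L': s4 → s0
  read 'R': s0 → s5
  read 'L': s5 → s4
  read 'R': s4 → s3
  read 'R': s3 → s3
  read 'L': s3 → s1
  read 'L': s1 → s4
  read 'L': s4 → s0
  read 'L': s0 → s0
  end s0, accepted

2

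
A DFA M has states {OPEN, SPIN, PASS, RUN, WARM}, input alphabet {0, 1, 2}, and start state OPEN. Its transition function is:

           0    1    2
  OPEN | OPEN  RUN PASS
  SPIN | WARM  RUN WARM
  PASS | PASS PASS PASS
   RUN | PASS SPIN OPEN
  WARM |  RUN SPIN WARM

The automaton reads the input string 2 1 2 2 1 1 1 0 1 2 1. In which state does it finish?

PASS

start at OPEN
read '2': OPEN → PASS
read '1': PASS → PASS
read '2': PASS → PASS
read '2': PASS → PASS
read '1': PASS → PASS
read '1': PASS → PASS
read '1': PASS → PASS
read '0': PASS → PASS
read '1': PASS → PASS
read '2': PASS → PASS
read '1': PASS → PASS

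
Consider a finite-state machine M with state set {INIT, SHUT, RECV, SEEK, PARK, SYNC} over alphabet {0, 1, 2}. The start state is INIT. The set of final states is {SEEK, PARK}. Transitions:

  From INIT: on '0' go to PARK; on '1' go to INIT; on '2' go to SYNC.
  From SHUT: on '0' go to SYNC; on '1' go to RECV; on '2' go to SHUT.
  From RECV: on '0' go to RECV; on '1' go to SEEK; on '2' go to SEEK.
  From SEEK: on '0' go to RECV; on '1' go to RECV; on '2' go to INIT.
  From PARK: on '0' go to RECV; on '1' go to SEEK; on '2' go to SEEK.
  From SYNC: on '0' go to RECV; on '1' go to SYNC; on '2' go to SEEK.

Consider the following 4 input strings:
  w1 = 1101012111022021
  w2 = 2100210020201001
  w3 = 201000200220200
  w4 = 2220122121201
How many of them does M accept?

2

w1: INIT → INIT → INIT → PARK → SEEK → RECV → SEEK → INIT → INIT → INIT → INIT → PARK → SEEK → INIT → PARK → SEEK → RECV  → end RECV, rejected
w2: INIT → SYNC → SYNC → RECV → RECV → SEEK → RECV → RECV → RECV → SEEK → RECV → SEEK → RECV → SEEK → RECV → RECV → SEEK  → end SEEK, accepted
w3: INIT → SYNC → RECV → SEEK → RECV → RECV → RECV → SEEK → RECV → RECV → SEEK → INIT → PARK → SEEK → RECV → RECV  → end RECV, rejected
w4: INIT → SYNC → SEEK → INIT → PARK → SEEK → INIT → SYNC → SYNC → SEEK → RECV → SEEK → RECV → SEEK  → end SEEK, accepted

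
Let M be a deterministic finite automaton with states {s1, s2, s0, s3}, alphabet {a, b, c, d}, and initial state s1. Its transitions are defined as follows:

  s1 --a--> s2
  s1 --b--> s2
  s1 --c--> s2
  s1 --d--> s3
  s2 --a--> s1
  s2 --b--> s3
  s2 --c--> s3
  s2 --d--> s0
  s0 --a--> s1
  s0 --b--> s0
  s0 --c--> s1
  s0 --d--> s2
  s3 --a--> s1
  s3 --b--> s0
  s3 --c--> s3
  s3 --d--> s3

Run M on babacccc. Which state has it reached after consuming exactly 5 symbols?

Trace: s1 -b-> s2 -a-> s1 -b-> s2 -a-> s1 -c-> s2
After 5 symbols: s2.

s2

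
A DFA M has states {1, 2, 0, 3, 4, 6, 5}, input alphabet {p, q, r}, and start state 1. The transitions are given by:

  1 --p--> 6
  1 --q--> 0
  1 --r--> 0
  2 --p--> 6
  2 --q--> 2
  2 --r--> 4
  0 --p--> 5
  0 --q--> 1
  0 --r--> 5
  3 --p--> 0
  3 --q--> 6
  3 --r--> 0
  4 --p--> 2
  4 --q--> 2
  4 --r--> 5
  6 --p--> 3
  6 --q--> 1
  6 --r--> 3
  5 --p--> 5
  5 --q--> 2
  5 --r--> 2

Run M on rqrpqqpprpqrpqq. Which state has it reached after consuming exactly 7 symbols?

1 → 0 → 1 → 0 → 5 → 2 → 2 → 6
After 7 symbols: 6.

6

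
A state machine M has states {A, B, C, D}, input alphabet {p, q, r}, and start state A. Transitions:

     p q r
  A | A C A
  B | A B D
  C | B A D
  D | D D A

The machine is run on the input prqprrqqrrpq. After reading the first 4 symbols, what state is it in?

B

Trace: A -p-> A -r-> A -q-> C -p-> B
After 4 symbols: B.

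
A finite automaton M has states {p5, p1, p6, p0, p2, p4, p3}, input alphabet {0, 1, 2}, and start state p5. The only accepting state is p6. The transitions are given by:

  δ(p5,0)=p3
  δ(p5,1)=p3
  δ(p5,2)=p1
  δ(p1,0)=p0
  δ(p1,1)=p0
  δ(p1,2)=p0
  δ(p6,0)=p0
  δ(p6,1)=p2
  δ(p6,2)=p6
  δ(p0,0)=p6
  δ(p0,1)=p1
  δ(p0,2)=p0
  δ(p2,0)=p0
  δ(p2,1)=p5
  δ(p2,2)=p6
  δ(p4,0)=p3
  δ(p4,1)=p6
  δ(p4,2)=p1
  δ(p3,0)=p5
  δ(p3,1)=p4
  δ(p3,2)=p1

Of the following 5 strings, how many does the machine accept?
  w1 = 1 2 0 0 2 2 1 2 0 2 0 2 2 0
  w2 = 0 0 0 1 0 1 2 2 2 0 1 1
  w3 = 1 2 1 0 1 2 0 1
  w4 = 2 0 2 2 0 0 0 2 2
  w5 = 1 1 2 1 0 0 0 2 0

w1: Trace: p5 -1-> p3 -2-> p1 -0-> p0 -0-> p6 -2-> p6 -2-> p6 -1-> p2 -2-> p6 -0-> p0 -2-> p0 -0-> p6 -2-> p6 -2-> p6 -0-> p0  → end p0, rejected
w2: Trace: p5 -0-> p3 -0-> p5 -0-> p3 -1-> p4 -0-> p3 -1-> p4 -2-> p1 -2-> p0 -2-> p0 -0-> p6 -1-> p2 -1-> p5  → end p5, rejected
w3: Trace: p5 -1-> p3 -2-> p1 -1-> p0 -0-> p6 -1-> p2 -2-> p6 -0-> p0 -1-> p1  → end p1, rejected
w4: Trace: p5 -2-> p1 -0-> p0 -2-> p0 -2-> p0 -0-> p6 -0-> p0 -0-> p6 -2-> p6 -2-> p6  → end p6, accepted
w5: Trace: p5 -1-> p3 -1-> p4 -2-> p1 -1-> p0 -0-> p6 -0-> p0 -0-> p6 -2-> p6 -0-> p0  → end p0, rejected

1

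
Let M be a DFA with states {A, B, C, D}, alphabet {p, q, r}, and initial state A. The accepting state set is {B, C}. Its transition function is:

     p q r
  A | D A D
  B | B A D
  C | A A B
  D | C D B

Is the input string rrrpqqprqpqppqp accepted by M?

No

start at A
read 'r': A → D
read 'r': D → B
read 'r': B → D
read 'p': D → C
read 'q': C → A
read 'q': A → A
read 'p': A → D
read 'r': D → B
read 'q': B → A
read 'p': A → D
read 'q': D → D
read 'p': D → C
read 'p': C → A
read 'q': A → A
read 'p': A → D
End state D is not accepting.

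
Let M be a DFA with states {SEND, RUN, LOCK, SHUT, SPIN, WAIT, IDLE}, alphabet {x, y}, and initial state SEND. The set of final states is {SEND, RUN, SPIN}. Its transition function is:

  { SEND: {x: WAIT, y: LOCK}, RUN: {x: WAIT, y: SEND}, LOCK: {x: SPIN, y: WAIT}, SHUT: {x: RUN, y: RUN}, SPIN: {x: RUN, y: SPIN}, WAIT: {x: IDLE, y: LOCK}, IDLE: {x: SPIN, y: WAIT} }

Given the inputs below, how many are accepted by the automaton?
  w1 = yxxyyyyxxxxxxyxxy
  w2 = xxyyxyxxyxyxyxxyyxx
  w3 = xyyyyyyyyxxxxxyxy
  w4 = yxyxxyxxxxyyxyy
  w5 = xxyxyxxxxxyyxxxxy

w1: Trace: SEND -y-> LOCK -x-> SPIN -x-> RUN -y-> SEND -y-> LOCK -y-> WAIT -y-> LOCK -x-> SPIN -x-> RUN -x-> WAIT -x-> IDLE -x-> SPIN -x-> RUN -y-> SEND -x-> WAIT -x-> IDLE -y-> WAIT  → end WAIT, rejected
w2: Trace: SEND -x-> WAIT -x-> IDLE -y-> WAIT -y-> LOCK -x-> SPIN -y-> SPIN -x-> RUN -x-> WAIT -y-> LOCK -x-> SPIN -y-> SPIN -x-> RUN -y-> SEND -x-> WAIT -x-> IDLE -y-> WAIT -y-> LOCK -x-> SPIN -x-> RUN  → end RUN, accepted
w3: Trace: SEND -x-> WAIT -y-> LOCK -y-> WAIT -y-> LOCK -y-> WAIT -y-> LOCK -y-> WAIT -y-> LOCK -y-> WAIT -x-> IDLE -x-> SPIN -x-> RUN -x-> WAIT -x-> IDLE -y-> WAIT -x-> IDLE -y-> WAIT  → end WAIT, rejected
w4: Trace: SEND -y-> LOCK -x-> SPIN -y-> SPIN -x-> RUN -x-> WAIT -y-> LOCK -x-> SPIN -x-> RUN -x-> WAIT -x-> IDLE -y-> WAIT -y-> LOCK -x-> SPIN -y-> SPIN -y-> SPIN  → end SPIN, accepted
w5: Trace: SEND -x-> WAIT -x-> IDLE -y-> WAIT -x-> IDLE -y-> WAIT -x-> IDLE -x-> SPIN -x-> RUN -x-> WAIT -x-> IDLE -y-> WAIT -y-> LOCK -x-> SPIN -x-> RUN -x-> WAIT -x-> IDLE -y-> WAIT  → end WAIT, rejected

2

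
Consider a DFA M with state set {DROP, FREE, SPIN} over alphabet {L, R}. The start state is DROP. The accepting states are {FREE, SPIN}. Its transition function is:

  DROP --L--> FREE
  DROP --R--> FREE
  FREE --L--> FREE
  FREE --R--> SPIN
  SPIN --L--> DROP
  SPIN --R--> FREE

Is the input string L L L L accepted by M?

Yes

start at DROP
read 'L': DROP → FREE
read 'L': FREE → FREE
read 'L': FREE → FREE
read 'L': FREE → FREE
End state FREE is accepting.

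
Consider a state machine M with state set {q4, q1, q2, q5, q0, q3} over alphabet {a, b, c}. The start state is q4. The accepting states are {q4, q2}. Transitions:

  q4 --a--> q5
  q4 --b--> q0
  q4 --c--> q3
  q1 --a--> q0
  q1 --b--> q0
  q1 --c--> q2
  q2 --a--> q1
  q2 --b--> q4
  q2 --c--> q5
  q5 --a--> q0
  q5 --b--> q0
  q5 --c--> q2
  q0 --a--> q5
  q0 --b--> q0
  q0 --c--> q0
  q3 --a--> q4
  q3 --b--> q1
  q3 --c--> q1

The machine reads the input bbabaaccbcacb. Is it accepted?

Yes

q4 → q0 → q0 → q5 → q0 → q5 → q0 → q0 → q0 → q0 → q0 → q5 → q2 → q4
End state q4 is accepting.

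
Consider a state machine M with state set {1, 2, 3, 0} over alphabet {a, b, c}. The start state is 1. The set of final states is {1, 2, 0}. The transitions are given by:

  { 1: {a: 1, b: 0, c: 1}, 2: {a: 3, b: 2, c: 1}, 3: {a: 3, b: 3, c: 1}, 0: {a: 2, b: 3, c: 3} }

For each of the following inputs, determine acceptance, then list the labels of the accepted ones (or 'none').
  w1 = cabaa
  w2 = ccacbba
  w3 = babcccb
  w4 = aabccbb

w1: 1 → 1 → 1 → 0 → 2 → 3  → end 3, rejected
w2: 1 → 1 → 1 → 1 → 1 → 0 → 3 → 3  → end 3, rejected
w3: 1 → 0 → 2 → 2 → 1 → 1 → 1 → 0  → end 0, accepted
w4: 1 → 1 → 1 → 0 → 3 → 1 → 0 → 3  → end 3, rejected

w3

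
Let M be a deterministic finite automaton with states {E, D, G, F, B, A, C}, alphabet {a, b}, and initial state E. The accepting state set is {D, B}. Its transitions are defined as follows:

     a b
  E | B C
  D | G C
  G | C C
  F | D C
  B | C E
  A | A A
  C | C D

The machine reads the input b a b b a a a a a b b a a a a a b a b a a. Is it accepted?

No

E → C → C → D → C → C → C → C → C → C → D → C → C → C → C → C → C → D → G → C → C → C
End state C is not accepting.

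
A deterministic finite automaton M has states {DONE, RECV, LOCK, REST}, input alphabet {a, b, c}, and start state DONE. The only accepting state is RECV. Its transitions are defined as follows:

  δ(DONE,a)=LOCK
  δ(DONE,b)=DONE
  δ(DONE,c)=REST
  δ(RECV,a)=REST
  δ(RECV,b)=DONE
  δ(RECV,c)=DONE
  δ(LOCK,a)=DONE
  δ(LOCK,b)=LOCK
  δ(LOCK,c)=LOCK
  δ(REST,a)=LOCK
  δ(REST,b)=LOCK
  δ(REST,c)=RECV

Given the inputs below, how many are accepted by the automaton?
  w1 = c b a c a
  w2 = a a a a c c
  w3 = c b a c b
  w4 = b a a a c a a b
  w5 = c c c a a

1

w1:
  start at DONE
  read 'c': DONE → REST
  read 'b': REST → LOCK
  read 'a': LOCK → DONE
  read 'c': DONE → REST
  read 'a': REST → LOCK
  end LOCK, rejected
w2:
  start at DONE
  read 'a': DONE → LOCK
  read 'a': LOCK → DONE
  read 'a': DONE → LOCK
  read 'a': LOCK → DONE
  read 'c': DONE → REST
  read 'c': REST → RECV
  end RECV, accepted
w3:
  start at DONE
  read 'c': DONE → REST
  read 'b': REST → LOCK
  read 'a': LOCK → DONE
  read 'c': DONE → REST
  read 'b': REST → LOCK
  end LOCK, rejected
w4:
  start at DONE
  read 'b': DONE → DONE
  read 'a': DONE → LOCK
  read 'a': LOCK → DONE
  read 'a': DONE → LOCK
  read 'c': LOCK → LOCK
  read 'a': LOCK → DONE
  read 'a': DONE → LOCK
  read 'b': LOCK → LOCK
  end LOCK, rejected
w5:
  start at DONE
  read 'c': DONE → REST
  read 'c': REST → RECV
  read 'c': RECV → DONE
  read 'a': DONE → LOCK
  read 'a': LOCK → DONE
  end DONE, rejected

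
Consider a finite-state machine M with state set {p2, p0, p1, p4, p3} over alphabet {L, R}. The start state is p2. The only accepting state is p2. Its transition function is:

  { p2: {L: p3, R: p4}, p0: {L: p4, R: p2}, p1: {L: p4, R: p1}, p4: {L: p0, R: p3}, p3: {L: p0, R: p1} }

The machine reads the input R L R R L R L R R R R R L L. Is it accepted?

Trace: p2 -R-> p4 -L-> p0 -R-> p2 -R-> p4 -L-> p0 -R-> p2 -L-> p3 -R-> p1 -R-> p1 -R-> p1 -R-> p1 -R-> p1 -L-> p4 -L-> p0
End state p0 is not accepting.

No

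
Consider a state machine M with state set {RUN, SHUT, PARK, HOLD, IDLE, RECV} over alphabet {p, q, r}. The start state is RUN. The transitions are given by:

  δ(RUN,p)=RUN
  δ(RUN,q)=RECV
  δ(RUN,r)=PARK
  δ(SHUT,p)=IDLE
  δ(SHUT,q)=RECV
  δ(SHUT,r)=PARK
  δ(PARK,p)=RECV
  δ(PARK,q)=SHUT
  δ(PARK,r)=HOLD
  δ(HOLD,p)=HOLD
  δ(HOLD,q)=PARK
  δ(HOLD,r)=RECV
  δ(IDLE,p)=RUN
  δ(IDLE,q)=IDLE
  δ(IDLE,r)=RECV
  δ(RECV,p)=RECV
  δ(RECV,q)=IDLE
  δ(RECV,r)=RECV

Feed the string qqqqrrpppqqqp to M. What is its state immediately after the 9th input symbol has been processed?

RECV

start at RUN
read 'q': RUN → RECV
read 'q': RECV → IDLE
read 'q': IDLE → IDLE
read 'q': IDLE → IDLE
read 'r': IDLE → RECV
read 'r': RECV → RECV
read 'p': RECV → RECV
read 'p': RECV → RECV
read 'p': RECV → RECV
After 9 symbols: RECV.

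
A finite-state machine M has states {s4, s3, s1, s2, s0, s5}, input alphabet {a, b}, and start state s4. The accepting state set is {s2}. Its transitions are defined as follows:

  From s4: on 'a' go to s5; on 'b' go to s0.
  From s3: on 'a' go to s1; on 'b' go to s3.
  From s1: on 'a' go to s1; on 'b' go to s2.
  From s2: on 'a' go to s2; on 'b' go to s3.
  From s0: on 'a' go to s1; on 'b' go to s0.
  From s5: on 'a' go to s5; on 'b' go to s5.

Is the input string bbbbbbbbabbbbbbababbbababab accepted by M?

Yes

start at s4
read 'b': s4 → s0
read 'b': s0 → s0
read 'b': s0 → s0
read 'b': s0 → s0
read 'b': s0 → s0
read 'b': s0 → s0
read 'b': s0 → s0
read 'b': s0 → s0
read 'a': s0 → s1
read 'b': s1 → s2
read 'b': s2 → s3
read 'b': s3 → s3
read 'b': s3 → s3
read 'b': s3 → s3
read 'b': s3 → s3
read 'a': s3 → s1
read 'b': s1 → s2
read 'a': s2 → s2
read 'b': s2 → s3
read 'b': s3 → s3
read 'b': s3 → s3
read 'a': s3 → s1
read 'b': s1 → s2
read 'a': s2 → s2
read 'b': s2 → s3
read 'a': s3 → s1
read 'b': s1 → s2
End state s2 is accepting.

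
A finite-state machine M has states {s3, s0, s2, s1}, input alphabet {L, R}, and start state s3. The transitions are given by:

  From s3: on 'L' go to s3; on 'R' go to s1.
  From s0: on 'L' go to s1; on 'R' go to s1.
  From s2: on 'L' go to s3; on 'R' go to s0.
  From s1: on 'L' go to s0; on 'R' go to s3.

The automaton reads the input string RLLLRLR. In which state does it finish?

s1

s3 → s1 → s0 → s1 → s0 → s1 → s0 → s1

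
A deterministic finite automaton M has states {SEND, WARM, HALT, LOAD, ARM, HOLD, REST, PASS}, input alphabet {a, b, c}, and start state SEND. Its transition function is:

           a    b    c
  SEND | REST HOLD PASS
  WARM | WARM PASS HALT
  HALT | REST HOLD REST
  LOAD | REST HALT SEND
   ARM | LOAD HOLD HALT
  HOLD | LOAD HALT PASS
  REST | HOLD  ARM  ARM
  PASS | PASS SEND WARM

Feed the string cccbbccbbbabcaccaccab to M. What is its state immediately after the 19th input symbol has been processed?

REST

start at SEND
read 'c': SEND → PASS
read 'c': PASS → WARM
read 'c': WARM → HALT
read 'b': HALT → HOLD
read 'b': HOLD → HALT
read 'c': HALT → REST
read 'c': REST → ARM
read 'b': ARM → HOLD
read 'b': HOLD → HALT
read 'b': HALT → HOLD
read 'a': HOLD → LOAD
read 'b': LOAD → HALT
read 'c': HALT → REST
read 'a': REST → HOLD
read 'c': HOLD → PASS
read 'c': PASS → WARM
read 'a': WARM → WARM
read 'c': WARM → HALT
read 'c': HALT → REST
After 19 symbols: REST.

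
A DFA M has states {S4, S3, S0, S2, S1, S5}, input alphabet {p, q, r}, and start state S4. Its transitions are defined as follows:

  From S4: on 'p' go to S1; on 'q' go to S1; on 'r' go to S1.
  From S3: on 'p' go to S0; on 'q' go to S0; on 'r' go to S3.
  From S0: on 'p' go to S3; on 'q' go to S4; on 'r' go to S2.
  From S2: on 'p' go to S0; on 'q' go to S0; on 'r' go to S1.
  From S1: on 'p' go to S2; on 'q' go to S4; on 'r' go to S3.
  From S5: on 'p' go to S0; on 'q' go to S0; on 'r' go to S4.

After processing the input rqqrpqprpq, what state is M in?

S4

S4 → S1 → S4 → S1 → S3 → S0 → S4 → S1 → S3 → S0 → S4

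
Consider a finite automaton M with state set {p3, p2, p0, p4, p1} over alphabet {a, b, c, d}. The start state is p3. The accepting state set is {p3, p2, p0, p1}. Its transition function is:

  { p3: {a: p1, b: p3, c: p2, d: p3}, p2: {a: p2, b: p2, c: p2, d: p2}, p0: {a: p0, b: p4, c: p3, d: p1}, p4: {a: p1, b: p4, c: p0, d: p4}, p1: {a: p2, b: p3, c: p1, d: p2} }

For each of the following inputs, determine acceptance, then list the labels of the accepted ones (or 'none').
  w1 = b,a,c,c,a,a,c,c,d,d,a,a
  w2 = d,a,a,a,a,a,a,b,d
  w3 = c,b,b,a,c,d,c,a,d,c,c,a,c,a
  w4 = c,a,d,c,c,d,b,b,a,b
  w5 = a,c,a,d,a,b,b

w1: Trace: p3 -b-> p3 -a-> p1 -c-> p1 -c-> p1 -a-> p2 -a-> p2 -c-> p2 -c-> p2 -d-> p2 -d-> p2 -a-> p2 -a-> p2  → end p2, accepted
w2: Trace: p3 -d-> p3 -a-> p1 -a-> p2 -a-> p2 -a-> p2 -a-> p2 -a-> p2 -b-> p2 -d-> p2  → end p2, accepted
w3: Trace: p3 -c-> p2 -b-> p2 -b-> p2 -a-> p2 -c-> p2 -d-> p2 -c-> p2 -a-> p2 -d-> p2 -c-> p2 -c-> p2 -a-> p2 -c-> p2 -a-> p2  → end p2, accepted
w4: Trace: p3 -c-> p2 -a-> p2 -d-> p2 -c-> p2 -c-> p2 -d-> p2 -b-> p2 -b-> p2 -a-> p2 -b-> p2  → end p2, accepted
w5: Trace: p3 -a-> p1 -c-> p1 -a-> p2 -d-> p2 -a-> p2 -b-> p2 -b-> p2  → end p2, accepted

w1, w2, w3, w4, w5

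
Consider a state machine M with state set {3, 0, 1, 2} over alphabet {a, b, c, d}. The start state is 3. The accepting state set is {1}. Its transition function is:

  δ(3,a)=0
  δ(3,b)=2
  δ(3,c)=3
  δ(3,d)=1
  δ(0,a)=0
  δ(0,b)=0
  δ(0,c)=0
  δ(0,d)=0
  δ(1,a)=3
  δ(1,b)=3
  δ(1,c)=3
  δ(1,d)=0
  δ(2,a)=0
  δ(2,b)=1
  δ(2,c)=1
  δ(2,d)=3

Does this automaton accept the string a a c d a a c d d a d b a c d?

3 → 0 → 0 → 0 → 0 → 0 → 0 → 0 → 0 → 0 → 0 → 0 → 0 → 0 → 0 → 0
End state 0 is not accepting.

No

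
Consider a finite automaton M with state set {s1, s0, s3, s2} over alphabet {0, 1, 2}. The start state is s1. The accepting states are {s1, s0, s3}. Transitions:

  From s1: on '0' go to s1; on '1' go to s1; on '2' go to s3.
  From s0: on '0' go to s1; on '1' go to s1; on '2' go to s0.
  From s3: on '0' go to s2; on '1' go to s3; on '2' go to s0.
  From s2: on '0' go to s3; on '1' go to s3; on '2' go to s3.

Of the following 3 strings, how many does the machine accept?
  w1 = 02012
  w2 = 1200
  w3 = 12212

3

w1: s1 → s1 → s3 → s2 → s3 → s0  → end s0, accepted
w2: s1 → s1 → s3 → s2 → s3  → end s3, accepted
w3: s1 → s1 → s3 → s0 → s1 → s3  → end s3, accepted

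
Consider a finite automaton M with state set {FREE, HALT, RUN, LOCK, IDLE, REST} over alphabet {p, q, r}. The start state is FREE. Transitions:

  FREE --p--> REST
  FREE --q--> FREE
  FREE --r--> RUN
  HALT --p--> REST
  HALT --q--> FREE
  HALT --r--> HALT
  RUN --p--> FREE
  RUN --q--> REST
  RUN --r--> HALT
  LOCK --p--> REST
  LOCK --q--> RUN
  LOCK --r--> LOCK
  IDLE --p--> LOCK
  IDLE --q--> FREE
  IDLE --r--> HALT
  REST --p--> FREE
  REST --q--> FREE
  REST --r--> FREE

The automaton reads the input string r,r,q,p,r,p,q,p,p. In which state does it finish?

FREE

FREE → RUN → HALT → FREE → REST → FREE → REST → FREE → REST → FREE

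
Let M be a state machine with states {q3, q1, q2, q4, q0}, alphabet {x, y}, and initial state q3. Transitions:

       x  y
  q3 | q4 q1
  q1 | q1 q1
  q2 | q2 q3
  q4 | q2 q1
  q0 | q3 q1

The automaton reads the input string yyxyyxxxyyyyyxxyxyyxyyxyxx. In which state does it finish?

q1

start at q3
read 'y': q3 → q1
read 'y': q1 → q1
read 'x': q1 → q1
read 'y': q1 → q1
read 'y': q1 → q1
read 'x': q1 → q1
read 'x': q1 → q1
read 'x': q1 → q1
read 'y': q1 → q1
read 'y': q1 → q1
read 'y': q1 → q1
read 'y': q1 → q1
read 'y': q1 → q1
read 'x': q1 → q1
read 'x': q1 → q1
read 'y': q1 → q1
read 'x': q1 → q1
read 'y': q1 → q1
read 'y': q1 → q1
read 'x': q1 → q1
read 'y': q1 → q1
read 'y': q1 → q1
read 'x': q1 → q1
read 'y': q1 → q1
read 'x': q1 → q1
read 'x': q1 → q1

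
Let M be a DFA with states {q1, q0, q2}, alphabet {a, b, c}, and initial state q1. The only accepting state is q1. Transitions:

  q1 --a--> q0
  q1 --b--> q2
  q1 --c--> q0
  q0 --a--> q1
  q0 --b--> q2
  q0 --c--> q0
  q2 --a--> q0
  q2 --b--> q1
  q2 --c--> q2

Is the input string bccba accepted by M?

No

start at q1
read 'b': q1 → q2
read 'c': q2 → q2
read 'c': q2 → q2
read 'b': q2 → q1
read 'a': q1 → q0
End state q0 is not accepting.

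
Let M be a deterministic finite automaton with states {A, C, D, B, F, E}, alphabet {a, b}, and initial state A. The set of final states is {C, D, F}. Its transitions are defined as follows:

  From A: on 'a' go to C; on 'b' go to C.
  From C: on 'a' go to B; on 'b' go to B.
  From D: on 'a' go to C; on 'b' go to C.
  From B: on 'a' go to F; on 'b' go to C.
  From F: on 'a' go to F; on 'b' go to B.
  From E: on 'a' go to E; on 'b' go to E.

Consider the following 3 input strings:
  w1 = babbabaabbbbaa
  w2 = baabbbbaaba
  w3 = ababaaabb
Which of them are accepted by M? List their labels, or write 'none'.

w1, w2, w3

w1:
  start at A
  read 'b': A → C
  read 'a': C → B
  read 'b': B → C
  read 'b': C → B
  read 'a': B → F
  read 'b': F → B
  read 'a': B → F
  read 'a': F → F
  read 'b': F → B
  read 'b': B → C
  read 'b': C → B
  read 'b': B → C
  read 'a': C → B
  read 'a': B → F
  end F, accepted
w2:
  start at A
  read 'b': A → C
  read 'a': C → B
  read 'a': B → F
  read 'b': F → B
  read 'b': B → C
  read 'b': C → B
  read 'b': B → C
  read 'a': C → B
  read 'a': B → F
  read 'b': F → B
  read 'a': B → F
  end F, accepted
w3:
  start at A
  read 'a': A → C
  read 'b': C → B
  read 'a': B → F
  read 'b': F → B
  read 'a': B → F
  read 'a': F → F
  read 'a': F → F
  read 'b': F → B
  read 'b': B → C
  end C, accepted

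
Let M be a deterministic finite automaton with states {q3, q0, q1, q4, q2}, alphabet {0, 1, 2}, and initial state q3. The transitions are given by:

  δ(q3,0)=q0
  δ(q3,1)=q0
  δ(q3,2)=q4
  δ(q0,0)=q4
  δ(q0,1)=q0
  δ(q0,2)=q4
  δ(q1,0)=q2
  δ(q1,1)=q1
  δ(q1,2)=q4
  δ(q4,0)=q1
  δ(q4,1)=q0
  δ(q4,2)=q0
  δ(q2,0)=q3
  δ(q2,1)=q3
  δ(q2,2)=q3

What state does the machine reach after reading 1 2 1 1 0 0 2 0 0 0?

start at q3
read '1': q3 → q0
read '2': q0 → q4
read '1': q4 → q0
read '1': q0 → q0
read '0': q0 → q4
read '0': q4 → q1
read '2': q1 → q4
read '0': q4 → q1
read '0': q1 → q2
read '0': q2 → q3

q3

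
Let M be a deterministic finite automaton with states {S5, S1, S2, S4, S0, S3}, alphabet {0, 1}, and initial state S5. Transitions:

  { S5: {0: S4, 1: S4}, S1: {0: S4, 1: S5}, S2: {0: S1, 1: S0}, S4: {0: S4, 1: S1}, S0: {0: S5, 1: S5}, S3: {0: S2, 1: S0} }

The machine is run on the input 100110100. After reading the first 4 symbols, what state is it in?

start at S5
read '1': S5 → S4
read '0': S4 → S4
read '0': S4 → S4
read '1': S4 → S1
After 4 symbols: S1.

S1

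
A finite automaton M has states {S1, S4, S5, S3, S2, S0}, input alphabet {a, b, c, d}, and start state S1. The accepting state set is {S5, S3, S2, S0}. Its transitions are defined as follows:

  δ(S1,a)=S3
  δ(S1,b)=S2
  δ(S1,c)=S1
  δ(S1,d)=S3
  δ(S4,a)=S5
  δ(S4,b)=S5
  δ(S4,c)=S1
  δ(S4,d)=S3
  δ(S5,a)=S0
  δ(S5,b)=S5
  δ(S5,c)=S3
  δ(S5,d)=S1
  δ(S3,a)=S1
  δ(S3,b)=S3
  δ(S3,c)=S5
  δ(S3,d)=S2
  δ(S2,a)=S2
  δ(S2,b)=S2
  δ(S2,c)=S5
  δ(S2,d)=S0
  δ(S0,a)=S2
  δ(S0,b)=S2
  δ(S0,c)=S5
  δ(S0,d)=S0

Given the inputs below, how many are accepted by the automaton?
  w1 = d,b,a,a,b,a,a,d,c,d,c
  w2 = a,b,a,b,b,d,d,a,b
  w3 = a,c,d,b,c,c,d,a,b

2

w1:
  start at S1
  read 'd': S1 → S3
  read 'b': S3 → S3
  read 'a': S3 → S1
  read 'a': S1 → S3
  read 'b': S3 → S3
  read 'a': S3 → S1
  read 'a': S1 → S3
  read 'd': S3 → S2
  read 'c': S2 → S5
  read 'd': S5 → S1
  read 'c': S1 → S1
  end S1, rejected
w2:
  start at S1
  read 'a': S1 → S3
  read 'b': S3 → S3
  read 'a': S3 → S1
  read 'b': S1 → S2
  read 'b': S2 → S2
  read 'd': S2 → S0
  read 'd': S0 → S0
  read 'a': S0 → S2
  read 'b': S2 → S2
  end S2, accepted
w3:
  start at S1
  read 'a': S1 → S3
  read 'c': S3 → S5
  read 'd': S5 → S1
  read 'b': S1 → S2
  read 'c': S2 → S5
  read 'c': S5 → S3
  read 'd': S3 → S2
  read 'a': S2 → S2
  read 'b': S2 → S2
  end S2, accepted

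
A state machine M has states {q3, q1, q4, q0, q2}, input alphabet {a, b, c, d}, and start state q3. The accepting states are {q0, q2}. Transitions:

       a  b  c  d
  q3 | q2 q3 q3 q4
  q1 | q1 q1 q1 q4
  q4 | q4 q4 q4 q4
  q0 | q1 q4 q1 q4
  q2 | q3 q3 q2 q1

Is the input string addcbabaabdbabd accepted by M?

No

Trace: q3 -a-> q2 -d-> q1 -d-> q4 -c-> q4 -b-> q4 -a-> q4 -b-> q4 -a-> q4 -a-> q4 -b-> q4 -d-> q4 -b-> q4 -a-> q4 -b-> q4 -d-> q4
End state q4 is not accepting.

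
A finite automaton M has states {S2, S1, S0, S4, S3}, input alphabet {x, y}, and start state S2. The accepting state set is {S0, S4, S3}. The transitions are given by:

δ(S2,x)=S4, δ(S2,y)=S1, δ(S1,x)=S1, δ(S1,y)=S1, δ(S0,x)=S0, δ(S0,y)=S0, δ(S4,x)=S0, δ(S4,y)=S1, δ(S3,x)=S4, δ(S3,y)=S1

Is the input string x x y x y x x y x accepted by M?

start at S2
read 'x': S2 → S4
read 'x': S4 → S0
read 'y': S0 → S0
read 'x': S0 → S0
read 'y': S0 → S0
read 'x': S0 → S0
read 'x': S0 → S0
read 'y': S0 → S0
read 'x': S0 → S0
End state S0 is accepting.

Yes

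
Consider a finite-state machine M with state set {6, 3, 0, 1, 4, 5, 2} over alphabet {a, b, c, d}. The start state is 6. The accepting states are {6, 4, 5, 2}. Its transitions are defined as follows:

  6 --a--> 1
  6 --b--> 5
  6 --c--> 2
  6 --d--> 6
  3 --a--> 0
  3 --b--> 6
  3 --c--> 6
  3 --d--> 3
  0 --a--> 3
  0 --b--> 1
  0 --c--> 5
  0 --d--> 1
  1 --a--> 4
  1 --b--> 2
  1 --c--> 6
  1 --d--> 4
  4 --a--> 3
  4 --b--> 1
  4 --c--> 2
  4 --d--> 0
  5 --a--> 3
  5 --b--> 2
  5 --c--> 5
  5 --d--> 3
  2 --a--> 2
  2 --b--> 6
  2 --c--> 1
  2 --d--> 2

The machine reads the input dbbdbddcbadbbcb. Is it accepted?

start at 6
read 'd': 6 → 6
read 'b': 6 → 5
read 'b': 5 → 2
read 'd': 2 → 2
read 'b': 2 → 6
read 'd': 6 → 6
read 'd': 6 → 6
read 'c': 6 → 2
read 'b': 2 → 6
read 'a': 6 → 1
read 'd': 1 → 4
read 'b': 4 → 1
read 'b': 1 → 2
read 'c': 2 → 1
read 'b': 1 → 2
End state 2 is accepting.

Yes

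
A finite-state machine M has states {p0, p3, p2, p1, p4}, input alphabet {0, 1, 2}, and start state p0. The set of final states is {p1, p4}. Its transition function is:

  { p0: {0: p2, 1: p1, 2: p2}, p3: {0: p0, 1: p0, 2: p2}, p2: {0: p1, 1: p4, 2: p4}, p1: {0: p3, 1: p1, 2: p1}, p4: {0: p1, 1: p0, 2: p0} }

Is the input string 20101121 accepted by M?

Yes

p0 → p2 → p1 → p1 → p3 → p0 → p1 → p1 → p1
End state p1 is accepting.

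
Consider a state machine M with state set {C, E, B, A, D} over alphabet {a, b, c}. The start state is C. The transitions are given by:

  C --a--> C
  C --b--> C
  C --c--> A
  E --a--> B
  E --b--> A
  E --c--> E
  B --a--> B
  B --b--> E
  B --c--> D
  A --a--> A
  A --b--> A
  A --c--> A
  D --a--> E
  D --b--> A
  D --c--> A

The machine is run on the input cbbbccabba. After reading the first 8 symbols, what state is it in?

A

Trace: C -c-> A -b-> A -b-> A -b-> A -c-> A -c-> A -a-> A -b-> A
After 8 symbols: A.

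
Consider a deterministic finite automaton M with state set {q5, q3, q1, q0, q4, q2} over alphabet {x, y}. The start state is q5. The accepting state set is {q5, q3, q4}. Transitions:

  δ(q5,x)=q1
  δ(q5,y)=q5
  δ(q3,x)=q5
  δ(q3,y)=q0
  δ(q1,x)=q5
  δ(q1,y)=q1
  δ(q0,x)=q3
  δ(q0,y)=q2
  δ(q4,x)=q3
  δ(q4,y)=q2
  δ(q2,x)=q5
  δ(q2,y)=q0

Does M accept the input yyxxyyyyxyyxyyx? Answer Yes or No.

No

Trace: q5 -y-> q5 -y-> q5 -x-> q1 -x-> q5 -y-> q5 -y-> q5 -y-> q5 -y-> q5 -x-> q1 -y-> q1 -y-> q1 -x-> q5 -y-> q5 -y-> q5 -x-> q1
End state q1 is not accepting.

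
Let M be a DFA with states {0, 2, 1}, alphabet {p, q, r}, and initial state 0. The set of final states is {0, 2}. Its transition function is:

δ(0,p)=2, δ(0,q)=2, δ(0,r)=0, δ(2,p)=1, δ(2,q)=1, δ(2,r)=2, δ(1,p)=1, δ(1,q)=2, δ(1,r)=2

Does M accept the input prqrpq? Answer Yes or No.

0 → 2 → 2 → 1 → 2 → 1 → 2
End state 2 is accepting.

Yes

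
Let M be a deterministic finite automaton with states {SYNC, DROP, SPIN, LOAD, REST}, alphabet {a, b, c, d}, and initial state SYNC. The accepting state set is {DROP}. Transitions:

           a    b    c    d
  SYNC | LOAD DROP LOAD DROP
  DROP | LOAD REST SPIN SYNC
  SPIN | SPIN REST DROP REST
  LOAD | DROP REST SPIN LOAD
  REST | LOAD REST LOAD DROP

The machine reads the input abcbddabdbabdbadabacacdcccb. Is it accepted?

No

Trace: SYNC -a-> LOAD -b-> REST -c-> LOAD -b-> REST -d-> DROP -d-> SYNC -a-> LOAD -b-> REST -d-> DROP -b-> REST -a-> LOAD -b-> REST -d-> DROP -b-> REST -a-> LOAD -d-> LOAD -a-> DROP -b-> REST -a-> LOAD -c-> SPIN -a-> SPIN -c-> DROP -d-> SYNC -c-> LOAD -c-> SPIN -c-> DROP -b-> REST
End state REST is not accepting.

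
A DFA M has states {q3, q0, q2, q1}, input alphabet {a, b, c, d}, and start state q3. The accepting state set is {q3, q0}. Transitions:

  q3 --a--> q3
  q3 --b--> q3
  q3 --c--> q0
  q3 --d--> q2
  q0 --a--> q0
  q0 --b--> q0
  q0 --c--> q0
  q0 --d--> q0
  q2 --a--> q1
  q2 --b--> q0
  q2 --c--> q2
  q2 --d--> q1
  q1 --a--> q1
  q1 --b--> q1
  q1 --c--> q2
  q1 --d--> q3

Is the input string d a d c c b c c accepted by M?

Yes

q3 → q2 → q1 → q3 → q0 → q0 → q0 → q0 → q0
End state q0 is accepting.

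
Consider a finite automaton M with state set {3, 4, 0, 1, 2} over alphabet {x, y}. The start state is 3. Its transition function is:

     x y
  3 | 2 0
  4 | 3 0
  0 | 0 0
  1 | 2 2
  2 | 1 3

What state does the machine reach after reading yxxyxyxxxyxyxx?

0

Trace: 3 -y-> 0 -x-> 0 -x-> 0 -y-> 0 -x-> 0 -y-> 0 -x-> 0 -x-> 0 -x-> 0 -y-> 0 -x-> 0 -y-> 0 -x-> 0 -x-> 0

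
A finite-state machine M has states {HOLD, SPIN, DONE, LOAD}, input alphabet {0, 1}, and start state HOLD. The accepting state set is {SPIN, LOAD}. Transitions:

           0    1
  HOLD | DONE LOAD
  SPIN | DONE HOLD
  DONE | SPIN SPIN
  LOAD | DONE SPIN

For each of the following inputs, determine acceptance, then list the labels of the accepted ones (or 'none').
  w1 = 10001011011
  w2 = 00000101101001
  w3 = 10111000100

w1: Trace: HOLD -1-> LOAD -0-> DONE -0-> SPIN -0-> DONE -1-> SPIN -0-> DONE -1-> SPIN -1-> HOLD -0-> DONE -1-> SPIN -1-> HOLD  → end HOLD, rejected
w2: Trace: HOLD -0-> DONE -0-> SPIN -0-> DONE -0-> SPIN -0-> DONE -1-> SPIN -0-> DONE -1-> SPIN -1-> HOLD -0-> DONE -1-> SPIN -0-> DONE -0-> SPIN -1-> HOLD  → end HOLD, rejected
w3: Trace: HOLD -1-> LOAD -0-> DONE -1-> SPIN -1-> HOLD -1-> LOAD -0-> DONE -0-> SPIN -0-> DONE -1-> SPIN -0-> DONE -0-> SPIN  → end SPIN, accepted

w3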